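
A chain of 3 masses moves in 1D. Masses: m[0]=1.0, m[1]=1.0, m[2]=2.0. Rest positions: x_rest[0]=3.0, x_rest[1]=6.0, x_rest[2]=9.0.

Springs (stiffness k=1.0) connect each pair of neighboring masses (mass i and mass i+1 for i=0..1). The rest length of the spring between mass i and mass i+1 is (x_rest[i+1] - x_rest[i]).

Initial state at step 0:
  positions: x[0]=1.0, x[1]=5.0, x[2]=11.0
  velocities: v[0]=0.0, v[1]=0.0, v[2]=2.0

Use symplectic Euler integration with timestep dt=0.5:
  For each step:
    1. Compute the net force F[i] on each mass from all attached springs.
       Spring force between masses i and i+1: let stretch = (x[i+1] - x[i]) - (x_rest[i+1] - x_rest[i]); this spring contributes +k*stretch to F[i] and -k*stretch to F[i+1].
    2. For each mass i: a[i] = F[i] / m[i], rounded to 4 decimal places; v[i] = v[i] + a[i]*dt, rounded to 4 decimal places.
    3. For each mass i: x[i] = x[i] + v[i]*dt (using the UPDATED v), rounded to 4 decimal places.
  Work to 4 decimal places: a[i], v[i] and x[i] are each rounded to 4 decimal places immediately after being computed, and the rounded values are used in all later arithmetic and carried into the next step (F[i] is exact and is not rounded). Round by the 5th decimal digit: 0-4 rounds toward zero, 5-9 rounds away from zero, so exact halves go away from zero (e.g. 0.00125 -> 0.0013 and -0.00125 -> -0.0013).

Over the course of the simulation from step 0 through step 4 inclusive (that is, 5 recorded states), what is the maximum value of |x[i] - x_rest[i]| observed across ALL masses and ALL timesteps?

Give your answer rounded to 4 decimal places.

Answer: 2.8594

Derivation:
Step 0: x=[1.0000 5.0000 11.0000] v=[0.0000 0.0000 2.0000]
Step 1: x=[1.2500 5.5000 11.6250] v=[0.5000 1.0000 1.2500]
Step 2: x=[1.8125 6.4688 11.8594] v=[1.1250 1.9375 0.4688]
Step 3: x=[2.7891 7.6212 11.7950] v=[1.9532 2.3047 -0.1289]
Step 4: x=[4.2238 8.6090 11.5838] v=[2.8693 1.9756 -0.4224]
Max displacement = 2.8594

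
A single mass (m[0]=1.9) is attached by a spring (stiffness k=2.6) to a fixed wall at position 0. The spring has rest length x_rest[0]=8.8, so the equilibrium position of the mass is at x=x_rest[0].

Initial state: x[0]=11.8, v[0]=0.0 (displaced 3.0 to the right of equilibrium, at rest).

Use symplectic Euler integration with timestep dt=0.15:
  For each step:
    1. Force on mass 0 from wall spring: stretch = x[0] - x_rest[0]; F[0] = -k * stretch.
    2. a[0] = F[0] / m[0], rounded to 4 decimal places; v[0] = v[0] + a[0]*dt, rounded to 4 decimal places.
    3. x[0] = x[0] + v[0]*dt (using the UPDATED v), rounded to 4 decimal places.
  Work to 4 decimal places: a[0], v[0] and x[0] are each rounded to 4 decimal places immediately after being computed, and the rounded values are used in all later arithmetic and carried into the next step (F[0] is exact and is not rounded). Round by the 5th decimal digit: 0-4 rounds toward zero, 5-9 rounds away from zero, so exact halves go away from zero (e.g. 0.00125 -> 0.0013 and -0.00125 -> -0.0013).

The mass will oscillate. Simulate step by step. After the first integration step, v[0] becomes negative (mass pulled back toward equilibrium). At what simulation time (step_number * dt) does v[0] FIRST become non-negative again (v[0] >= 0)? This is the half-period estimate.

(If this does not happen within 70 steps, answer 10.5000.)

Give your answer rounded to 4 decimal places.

Step 0: x=[11.8000] v=[0.0000]
Step 1: x=[11.7076] v=[-0.6158]
Step 2: x=[11.5257] v=[-1.2126]
Step 3: x=[11.2599] v=[-1.7721]
Step 4: x=[10.9184] v=[-2.2770]
Step 5: x=[10.5116] v=[-2.7118]
Step 6: x=[10.0521] v=[-3.0631]
Step 7: x=[9.5541] v=[-3.3201]
Step 8: x=[9.0329] v=[-3.4749]
Step 9: x=[8.5045] v=[-3.5227]
Step 10: x=[7.9852] v=[-3.4620]
Step 11: x=[7.4910] v=[-3.2948]
Step 12: x=[7.0371] v=[-3.0261]
Step 13: x=[6.6375] v=[-2.6642]
Step 14: x=[6.3045] v=[-2.2203]
Step 15: x=[6.0483] v=[-1.7081]
Step 16: x=[5.8768] v=[-1.1433]
Step 17: x=[5.7953] v=[-0.5433]
Step 18: x=[5.8063] v=[0.0735]
First v>=0 after going negative at step 18, time=2.7000

Answer: 2.7000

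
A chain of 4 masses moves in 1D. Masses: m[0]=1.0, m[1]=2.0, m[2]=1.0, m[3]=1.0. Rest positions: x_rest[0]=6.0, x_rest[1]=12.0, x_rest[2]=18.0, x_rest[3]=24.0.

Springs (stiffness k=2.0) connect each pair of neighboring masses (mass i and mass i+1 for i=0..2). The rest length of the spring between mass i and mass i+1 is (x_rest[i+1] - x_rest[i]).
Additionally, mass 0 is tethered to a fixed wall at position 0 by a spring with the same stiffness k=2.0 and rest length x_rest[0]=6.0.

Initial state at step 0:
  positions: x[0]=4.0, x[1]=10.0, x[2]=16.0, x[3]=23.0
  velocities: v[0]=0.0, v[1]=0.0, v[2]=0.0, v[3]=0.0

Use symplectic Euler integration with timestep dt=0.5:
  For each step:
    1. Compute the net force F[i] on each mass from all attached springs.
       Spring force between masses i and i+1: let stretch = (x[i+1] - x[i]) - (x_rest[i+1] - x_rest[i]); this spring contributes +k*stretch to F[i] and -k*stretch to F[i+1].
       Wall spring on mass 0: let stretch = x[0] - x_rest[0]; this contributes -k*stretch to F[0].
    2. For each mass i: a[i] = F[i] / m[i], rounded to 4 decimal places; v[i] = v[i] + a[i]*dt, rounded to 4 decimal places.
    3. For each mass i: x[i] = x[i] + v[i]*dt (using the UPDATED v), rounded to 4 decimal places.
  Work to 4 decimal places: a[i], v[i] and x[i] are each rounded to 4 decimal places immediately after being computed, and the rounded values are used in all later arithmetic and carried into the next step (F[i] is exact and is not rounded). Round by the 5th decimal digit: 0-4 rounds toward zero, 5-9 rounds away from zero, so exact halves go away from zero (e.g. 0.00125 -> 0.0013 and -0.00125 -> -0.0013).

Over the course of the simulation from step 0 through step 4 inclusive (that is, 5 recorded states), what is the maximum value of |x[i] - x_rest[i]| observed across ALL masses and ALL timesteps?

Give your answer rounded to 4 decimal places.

Answer: 2.1250

Derivation:
Step 0: x=[4.0000 10.0000 16.0000 23.0000] v=[0.0000 0.0000 0.0000 0.0000]
Step 1: x=[5.0000 10.0000 16.5000 22.5000] v=[2.0000 0.0000 1.0000 -1.0000]
Step 2: x=[6.0000 10.3750 16.7500 22.0000] v=[2.0000 0.7500 0.5000 -1.0000]
Step 3: x=[6.1875 11.2500 16.4375 21.8750] v=[0.3750 1.7500 -0.6250 -0.2500]
Step 4: x=[5.8125 12.1563 16.2500 22.0313] v=[-0.7500 1.8125 -0.3750 0.3125]
Max displacement = 2.1250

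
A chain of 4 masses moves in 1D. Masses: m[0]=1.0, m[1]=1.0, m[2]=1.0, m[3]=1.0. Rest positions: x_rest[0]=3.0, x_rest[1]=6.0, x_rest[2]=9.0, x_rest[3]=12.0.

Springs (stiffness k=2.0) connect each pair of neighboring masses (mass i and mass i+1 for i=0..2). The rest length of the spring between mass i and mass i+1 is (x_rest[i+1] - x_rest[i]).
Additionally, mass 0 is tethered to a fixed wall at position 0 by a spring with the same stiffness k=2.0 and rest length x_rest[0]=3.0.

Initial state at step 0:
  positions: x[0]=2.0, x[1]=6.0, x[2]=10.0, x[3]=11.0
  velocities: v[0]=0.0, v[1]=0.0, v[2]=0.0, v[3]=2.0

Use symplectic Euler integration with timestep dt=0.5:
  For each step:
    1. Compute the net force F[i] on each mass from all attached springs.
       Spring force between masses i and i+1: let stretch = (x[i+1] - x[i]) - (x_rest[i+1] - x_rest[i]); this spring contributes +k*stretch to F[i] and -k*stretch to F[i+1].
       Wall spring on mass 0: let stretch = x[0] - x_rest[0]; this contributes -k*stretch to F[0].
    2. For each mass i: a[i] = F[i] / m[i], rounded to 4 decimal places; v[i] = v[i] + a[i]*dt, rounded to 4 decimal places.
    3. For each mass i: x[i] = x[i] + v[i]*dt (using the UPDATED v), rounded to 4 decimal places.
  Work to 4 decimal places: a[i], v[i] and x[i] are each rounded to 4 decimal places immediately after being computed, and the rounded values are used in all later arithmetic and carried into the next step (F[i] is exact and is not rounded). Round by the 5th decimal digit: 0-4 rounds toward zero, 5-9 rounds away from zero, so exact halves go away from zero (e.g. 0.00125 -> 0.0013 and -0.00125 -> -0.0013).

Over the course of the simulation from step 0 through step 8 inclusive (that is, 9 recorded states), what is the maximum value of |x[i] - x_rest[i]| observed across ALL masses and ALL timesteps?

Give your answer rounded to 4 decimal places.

Step 0: x=[2.0000 6.0000 10.0000 11.0000] v=[0.0000 0.0000 0.0000 2.0000]
Step 1: x=[3.0000 6.0000 8.5000 13.0000] v=[2.0000 0.0000 -3.0000 4.0000]
Step 2: x=[4.0000 5.7500 8.0000 14.2500] v=[2.0000 -0.5000 -1.0000 2.5000]
Step 3: x=[3.8750 5.7500 9.5000 13.8750] v=[-0.2500 0.0000 3.0000 -0.7500]
Step 4: x=[2.7500 6.6875 11.3125 12.8125] v=[-2.2500 1.8750 3.6250 -2.1250]
Step 5: x=[2.2188 7.9688 11.5625 12.5000] v=[-1.0625 2.5625 0.5000 -0.6250]
Step 6: x=[3.4532 8.1719 10.4844 13.2188] v=[2.4687 0.4062 -2.1562 1.4375]
Step 7: x=[5.3203 7.1719 9.6173 14.0704] v=[3.7342 -2.0000 -1.7343 1.7031]
Step 8: x=[5.4531 6.4688 9.7540 14.1954] v=[0.2655 -1.4062 0.2734 0.2500]
Max displacement = 2.5625

Answer: 2.5625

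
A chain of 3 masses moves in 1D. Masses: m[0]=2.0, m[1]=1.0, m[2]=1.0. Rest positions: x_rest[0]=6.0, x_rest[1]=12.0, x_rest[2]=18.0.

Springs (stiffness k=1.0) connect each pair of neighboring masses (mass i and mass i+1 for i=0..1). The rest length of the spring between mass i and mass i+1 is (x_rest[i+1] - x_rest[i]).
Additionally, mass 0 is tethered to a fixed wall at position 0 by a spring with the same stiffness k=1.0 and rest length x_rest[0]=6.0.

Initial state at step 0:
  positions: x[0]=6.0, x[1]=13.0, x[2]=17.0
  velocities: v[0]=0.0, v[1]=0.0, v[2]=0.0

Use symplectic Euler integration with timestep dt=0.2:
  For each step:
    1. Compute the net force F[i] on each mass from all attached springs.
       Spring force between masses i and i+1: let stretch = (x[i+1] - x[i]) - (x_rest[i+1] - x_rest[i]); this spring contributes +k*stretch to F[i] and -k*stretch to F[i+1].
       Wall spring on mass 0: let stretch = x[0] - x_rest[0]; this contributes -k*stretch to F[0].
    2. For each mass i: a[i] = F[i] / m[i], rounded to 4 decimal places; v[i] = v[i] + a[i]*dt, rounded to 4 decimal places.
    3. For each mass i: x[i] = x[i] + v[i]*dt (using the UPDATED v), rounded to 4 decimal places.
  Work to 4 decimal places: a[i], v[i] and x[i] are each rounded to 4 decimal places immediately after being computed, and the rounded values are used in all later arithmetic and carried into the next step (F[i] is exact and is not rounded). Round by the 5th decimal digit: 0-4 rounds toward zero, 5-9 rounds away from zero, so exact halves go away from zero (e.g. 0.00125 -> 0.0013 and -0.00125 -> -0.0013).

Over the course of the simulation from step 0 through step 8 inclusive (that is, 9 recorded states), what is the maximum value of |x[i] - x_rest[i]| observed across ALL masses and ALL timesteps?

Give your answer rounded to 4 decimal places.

Answer: 1.0932

Derivation:
Step 0: x=[6.0000 13.0000 17.0000] v=[0.0000 0.0000 0.0000]
Step 1: x=[6.0200 12.8800 17.0800] v=[0.1000 -0.6000 0.4000]
Step 2: x=[6.0568 12.6536 17.2320] v=[0.1840 -1.1320 0.7600]
Step 3: x=[6.1044 12.3465 17.4409] v=[0.2380 -1.5357 1.0443]
Step 4: x=[6.1548 11.9935 17.6860] v=[0.2518 -1.7652 1.2254]
Step 5: x=[6.1988 11.6346 17.9434] v=[0.2202 -1.7944 1.2869]
Step 6: x=[6.2276 11.3106 18.1884] v=[0.1439 -1.6198 1.2251]
Step 7: x=[6.2335 11.0584 18.3983] v=[0.0294 -1.2608 1.0495]
Step 8: x=[6.2112 10.9068 18.5546] v=[-0.1115 -0.7578 0.7815]
Max displacement = 1.0932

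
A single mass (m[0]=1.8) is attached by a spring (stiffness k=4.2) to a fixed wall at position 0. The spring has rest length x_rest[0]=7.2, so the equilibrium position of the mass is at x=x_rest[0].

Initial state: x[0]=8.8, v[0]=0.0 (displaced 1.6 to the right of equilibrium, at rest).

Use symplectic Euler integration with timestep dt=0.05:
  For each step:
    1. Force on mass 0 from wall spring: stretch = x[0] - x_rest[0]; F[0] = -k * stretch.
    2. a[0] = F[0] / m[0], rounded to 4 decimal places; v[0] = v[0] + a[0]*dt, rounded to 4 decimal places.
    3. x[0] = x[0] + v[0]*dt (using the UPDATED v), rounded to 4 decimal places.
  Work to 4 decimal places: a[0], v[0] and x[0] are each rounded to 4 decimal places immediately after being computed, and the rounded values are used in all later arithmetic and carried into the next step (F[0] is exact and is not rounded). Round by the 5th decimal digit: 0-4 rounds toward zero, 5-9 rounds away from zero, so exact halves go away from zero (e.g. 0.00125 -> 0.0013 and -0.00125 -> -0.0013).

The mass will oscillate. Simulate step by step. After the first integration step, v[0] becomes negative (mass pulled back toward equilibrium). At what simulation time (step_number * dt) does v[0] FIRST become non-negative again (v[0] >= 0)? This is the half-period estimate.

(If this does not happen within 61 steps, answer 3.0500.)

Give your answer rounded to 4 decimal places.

Answer: 2.1000

Derivation:
Step 0: x=[8.8000] v=[0.0000]
Step 1: x=[8.7907] v=[-0.1867]
Step 2: x=[8.7721] v=[-0.3723]
Step 3: x=[8.7443] v=[-0.5557]
Step 4: x=[8.7075] v=[-0.7359]
Step 5: x=[8.6619] v=[-0.9118]
Step 6: x=[8.6078] v=[-1.0824]
Step 7: x=[8.5455] v=[-1.2466]
Step 8: x=[8.4753] v=[-1.4036]
Step 9: x=[8.3977] v=[-1.5524]
Step 10: x=[8.3131] v=[-1.6921]
Step 11: x=[8.2220] v=[-1.8220]
Step 12: x=[8.1249] v=[-1.9412]
Step 13: x=[8.0224] v=[-2.0491]
Step 14: x=[7.9152] v=[-2.1450]
Step 15: x=[7.8038] v=[-2.2284]
Step 16: x=[7.6889] v=[-2.2988]
Step 17: x=[7.5711] v=[-2.3558]
Step 18: x=[7.4511] v=[-2.3991]
Step 19: x=[7.3297] v=[-2.4284]
Step 20: x=[7.2075] v=[-2.4435]
Step 21: x=[7.0853] v=[-2.4444]
Step 22: x=[6.9638] v=[-2.4310]
Step 23: x=[6.8436] v=[-2.4034]
Step 24: x=[6.7255] v=[-2.3618]
Step 25: x=[6.6102] v=[-2.3064]
Step 26: x=[6.4983] v=[-2.2376]
Step 27: x=[6.3905] v=[-2.1557]
Step 28: x=[6.2874] v=[-2.0613]
Step 29: x=[6.1897] v=[-1.9548]
Step 30: x=[6.0979] v=[-1.8369]
Step 31: x=[6.0125] v=[-1.7083]
Step 32: x=[5.9340] v=[-1.5698]
Step 33: x=[5.8629] v=[-1.4221]
Step 34: x=[5.7996] v=[-1.2661]
Step 35: x=[5.7445] v=[-1.1027]
Step 36: x=[5.6979] v=[-0.9329]
Step 37: x=[5.6600] v=[-0.7577]
Step 38: x=[5.6311] v=[-0.5780]
Step 39: x=[5.6114] v=[-0.3950]
Step 40: x=[5.6009] v=[-0.2097]
Step 41: x=[5.5997] v=[-0.0231]
Step 42: x=[5.6079] v=[0.1636]
First v>=0 after going negative at step 42, time=2.1000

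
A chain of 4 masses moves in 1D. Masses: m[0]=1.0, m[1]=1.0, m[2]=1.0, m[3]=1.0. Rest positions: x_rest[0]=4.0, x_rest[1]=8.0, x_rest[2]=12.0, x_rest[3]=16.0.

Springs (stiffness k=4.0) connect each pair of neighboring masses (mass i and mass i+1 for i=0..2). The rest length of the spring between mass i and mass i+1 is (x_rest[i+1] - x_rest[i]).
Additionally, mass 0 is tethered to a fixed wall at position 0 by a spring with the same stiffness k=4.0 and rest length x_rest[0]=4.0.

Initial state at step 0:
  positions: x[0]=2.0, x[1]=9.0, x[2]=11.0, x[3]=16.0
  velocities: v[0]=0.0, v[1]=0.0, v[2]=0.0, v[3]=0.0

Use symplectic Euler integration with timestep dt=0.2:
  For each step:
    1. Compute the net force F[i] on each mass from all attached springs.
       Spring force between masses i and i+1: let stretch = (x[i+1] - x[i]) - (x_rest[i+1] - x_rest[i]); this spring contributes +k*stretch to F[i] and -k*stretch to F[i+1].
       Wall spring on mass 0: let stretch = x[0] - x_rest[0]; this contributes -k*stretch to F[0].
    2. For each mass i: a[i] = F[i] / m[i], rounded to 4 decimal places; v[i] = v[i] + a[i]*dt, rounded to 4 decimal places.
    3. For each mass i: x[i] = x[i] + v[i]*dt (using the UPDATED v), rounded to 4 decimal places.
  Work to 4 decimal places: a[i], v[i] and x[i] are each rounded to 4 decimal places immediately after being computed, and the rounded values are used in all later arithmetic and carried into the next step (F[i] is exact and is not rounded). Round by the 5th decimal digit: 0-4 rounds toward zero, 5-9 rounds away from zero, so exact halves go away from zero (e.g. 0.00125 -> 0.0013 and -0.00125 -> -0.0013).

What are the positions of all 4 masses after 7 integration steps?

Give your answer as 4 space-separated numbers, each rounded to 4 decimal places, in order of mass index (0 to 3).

Answer: 3.4482 9.4953 10.6585 15.9303

Derivation:
Step 0: x=[2.0000 9.0000 11.0000 16.0000] v=[0.0000 0.0000 0.0000 0.0000]
Step 1: x=[2.8000 8.2000 11.4800 15.8400] v=[4.0000 -4.0000 2.4000 -0.8000]
Step 2: x=[4.0160 7.0608 12.1328 15.6224] v=[6.0800 -5.6960 3.2640 -1.0880]
Step 3: x=[5.0766 6.2460 12.5324 15.4865] v=[5.3030 -4.0742 1.9981 -0.6797]
Step 4: x=[5.5120 6.2499 12.3989 15.5179] v=[2.1772 0.0194 -0.6677 0.1570]
Step 5: x=[5.1836 7.1196 11.7806 15.6903] v=[-1.6421 4.3483 -3.0917 0.8618]
Step 6: x=[4.3356 8.4253 11.0421 15.8771] v=[-4.2402 6.5283 -3.6927 0.9340]
Step 7: x=[3.4482 9.4953 10.6585 15.9303] v=[-4.4369 5.3500 -1.9181 0.2660]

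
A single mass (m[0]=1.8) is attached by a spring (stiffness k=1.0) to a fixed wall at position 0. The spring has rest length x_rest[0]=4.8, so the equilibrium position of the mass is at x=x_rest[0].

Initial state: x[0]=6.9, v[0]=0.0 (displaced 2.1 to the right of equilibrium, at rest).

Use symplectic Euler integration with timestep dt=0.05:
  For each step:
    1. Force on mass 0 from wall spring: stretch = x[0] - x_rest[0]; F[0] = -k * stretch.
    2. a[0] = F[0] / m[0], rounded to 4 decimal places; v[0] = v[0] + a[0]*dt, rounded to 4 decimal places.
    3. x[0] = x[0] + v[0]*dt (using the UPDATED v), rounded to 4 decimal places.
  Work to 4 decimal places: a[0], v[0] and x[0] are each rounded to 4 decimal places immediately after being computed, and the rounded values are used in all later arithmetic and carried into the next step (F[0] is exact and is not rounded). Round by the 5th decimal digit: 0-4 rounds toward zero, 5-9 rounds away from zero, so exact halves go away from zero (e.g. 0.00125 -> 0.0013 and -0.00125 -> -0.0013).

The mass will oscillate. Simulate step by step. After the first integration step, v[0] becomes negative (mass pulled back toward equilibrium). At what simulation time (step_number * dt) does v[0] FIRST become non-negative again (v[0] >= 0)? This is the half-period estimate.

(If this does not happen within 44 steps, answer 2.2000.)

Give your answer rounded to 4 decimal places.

Step 0: x=[6.9000] v=[0.0000]
Step 1: x=[6.8971] v=[-0.0583]
Step 2: x=[6.8913] v=[-0.1166]
Step 3: x=[6.8826] v=[-0.1747]
Step 4: x=[6.8710] v=[-0.2326]
Step 5: x=[6.8565] v=[-0.2901]
Step 6: x=[6.8391] v=[-0.3472]
Step 7: x=[6.8189] v=[-0.4038]
Step 8: x=[6.7959] v=[-0.4599]
Step 9: x=[6.7701] v=[-0.5153]
Step 10: x=[6.7416] v=[-0.5700]
Step 11: x=[6.7104] v=[-0.6239]
Step 12: x=[6.6766] v=[-0.6770]
Step 13: x=[6.6401] v=[-0.7291]
Step 14: x=[6.6011] v=[-0.7802]
Step 15: x=[6.5596] v=[-0.8302]
Step 16: x=[6.5156] v=[-0.8791]
Step 17: x=[6.4693] v=[-0.9268]
Step 18: x=[6.4206] v=[-0.9732]
Step 19: x=[6.3697] v=[-1.0182]
Step 20: x=[6.3166] v=[-1.0618]
Step 21: x=[6.2614] v=[-1.1039]
Step 22: x=[6.2042] v=[-1.1445]
Step 23: x=[6.1450] v=[-1.1835]
Step 24: x=[6.0840] v=[-1.2209]
Step 25: x=[6.0212] v=[-1.2566]
Step 26: x=[5.9567] v=[-1.2905]
Step 27: x=[5.8906] v=[-1.3226]
Step 28: x=[5.8230] v=[-1.3529]
Step 29: x=[5.7539] v=[-1.3813]
Step 30: x=[5.6835] v=[-1.4078]
Step 31: x=[5.6119] v=[-1.4323]
Step 32: x=[5.5392] v=[-1.4549]
Step 33: x=[5.4654] v=[-1.4754]
Step 34: x=[5.3907] v=[-1.4939]
Step 35: x=[5.3152] v=[-1.5103]
Step 36: x=[5.2390] v=[-1.5246]
Step 37: x=[5.1622] v=[-1.5368]
Step 38: x=[5.0849] v=[-1.5469]
Step 39: x=[5.0072] v=[-1.5548]
Step 40: x=[4.9292] v=[-1.5606]
Step 41: x=[4.8510] v=[-1.5642]
Step 42: x=[4.7727] v=[-1.5656]
Step 43: x=[4.6945] v=[-1.5648]
Step 44: x=[4.6164] v=[-1.5619]
v[0] did not become non-negative within 44 steps; using fallback time=2.2000

Answer: 2.2000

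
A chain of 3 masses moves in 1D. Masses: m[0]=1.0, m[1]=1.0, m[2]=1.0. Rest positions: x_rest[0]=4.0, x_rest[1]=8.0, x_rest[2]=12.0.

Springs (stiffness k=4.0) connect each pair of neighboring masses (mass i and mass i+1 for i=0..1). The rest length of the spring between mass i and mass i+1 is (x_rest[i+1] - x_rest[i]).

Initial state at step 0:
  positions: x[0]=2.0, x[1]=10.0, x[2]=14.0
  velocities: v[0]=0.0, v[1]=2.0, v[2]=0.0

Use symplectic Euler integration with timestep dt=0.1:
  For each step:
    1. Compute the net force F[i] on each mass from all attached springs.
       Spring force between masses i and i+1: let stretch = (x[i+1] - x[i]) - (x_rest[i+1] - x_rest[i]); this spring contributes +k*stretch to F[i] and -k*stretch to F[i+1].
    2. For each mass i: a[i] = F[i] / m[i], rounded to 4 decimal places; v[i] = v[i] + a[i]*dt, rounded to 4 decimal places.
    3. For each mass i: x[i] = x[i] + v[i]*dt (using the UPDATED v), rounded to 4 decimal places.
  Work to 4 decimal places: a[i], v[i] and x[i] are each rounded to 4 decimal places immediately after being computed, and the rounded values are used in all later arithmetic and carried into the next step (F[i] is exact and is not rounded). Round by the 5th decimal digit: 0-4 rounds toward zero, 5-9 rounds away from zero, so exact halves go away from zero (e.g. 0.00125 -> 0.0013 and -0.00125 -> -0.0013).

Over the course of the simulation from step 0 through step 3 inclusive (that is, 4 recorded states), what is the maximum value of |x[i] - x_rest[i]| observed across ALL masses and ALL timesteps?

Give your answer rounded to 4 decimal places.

Answer: 2.0400

Derivation:
Step 0: x=[2.0000 10.0000 14.0000] v=[0.0000 2.0000 0.0000]
Step 1: x=[2.1600 10.0400 14.0000] v=[1.6000 0.4000 0.0000]
Step 2: x=[2.4752 9.9232 14.0016] v=[3.1520 -1.1680 0.0160]
Step 3: x=[2.9283 9.6716 14.0001] v=[4.5312 -2.5158 -0.0154]
Max displacement = 2.0400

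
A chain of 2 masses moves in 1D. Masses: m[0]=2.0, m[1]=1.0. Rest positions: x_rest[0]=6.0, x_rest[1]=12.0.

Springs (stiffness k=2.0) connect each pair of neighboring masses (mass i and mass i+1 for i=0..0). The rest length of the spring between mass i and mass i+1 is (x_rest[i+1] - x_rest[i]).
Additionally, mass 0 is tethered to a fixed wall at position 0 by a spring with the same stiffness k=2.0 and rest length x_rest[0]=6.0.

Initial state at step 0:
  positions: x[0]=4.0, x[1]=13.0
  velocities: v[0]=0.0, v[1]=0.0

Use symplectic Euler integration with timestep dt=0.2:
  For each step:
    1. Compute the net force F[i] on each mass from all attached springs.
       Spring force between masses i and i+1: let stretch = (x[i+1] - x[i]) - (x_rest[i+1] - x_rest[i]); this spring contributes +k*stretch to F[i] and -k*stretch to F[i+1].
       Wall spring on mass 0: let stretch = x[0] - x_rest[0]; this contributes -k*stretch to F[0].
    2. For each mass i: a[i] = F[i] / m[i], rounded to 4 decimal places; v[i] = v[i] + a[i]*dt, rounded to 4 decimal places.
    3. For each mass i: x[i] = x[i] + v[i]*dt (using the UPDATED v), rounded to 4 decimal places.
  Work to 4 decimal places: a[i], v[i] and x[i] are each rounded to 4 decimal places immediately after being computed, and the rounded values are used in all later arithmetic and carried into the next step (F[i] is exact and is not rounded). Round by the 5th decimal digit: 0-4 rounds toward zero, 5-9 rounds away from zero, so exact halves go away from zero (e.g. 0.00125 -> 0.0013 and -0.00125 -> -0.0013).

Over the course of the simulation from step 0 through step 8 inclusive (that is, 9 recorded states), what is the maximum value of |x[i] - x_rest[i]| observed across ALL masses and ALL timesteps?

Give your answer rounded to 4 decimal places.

Answer: 2.2022

Derivation:
Step 0: x=[4.0000 13.0000] v=[0.0000 0.0000]
Step 1: x=[4.2000 12.7600] v=[1.0000 -1.2000]
Step 2: x=[4.5744 12.3152] v=[1.8720 -2.2240]
Step 3: x=[5.0755 11.7311] v=[2.5053 -2.9203]
Step 4: x=[5.6398 11.0946] v=[2.8213 -3.1825]
Step 5: x=[6.1967 10.5017] v=[2.7843 -2.9644]
Step 6: x=[6.6779 10.0444] v=[2.4060 -2.2864]
Step 7: x=[7.0266 9.7978] v=[1.7437 -1.2330]
Step 8: x=[7.2051 9.8095] v=[0.8926 0.0585]
Max displacement = 2.2022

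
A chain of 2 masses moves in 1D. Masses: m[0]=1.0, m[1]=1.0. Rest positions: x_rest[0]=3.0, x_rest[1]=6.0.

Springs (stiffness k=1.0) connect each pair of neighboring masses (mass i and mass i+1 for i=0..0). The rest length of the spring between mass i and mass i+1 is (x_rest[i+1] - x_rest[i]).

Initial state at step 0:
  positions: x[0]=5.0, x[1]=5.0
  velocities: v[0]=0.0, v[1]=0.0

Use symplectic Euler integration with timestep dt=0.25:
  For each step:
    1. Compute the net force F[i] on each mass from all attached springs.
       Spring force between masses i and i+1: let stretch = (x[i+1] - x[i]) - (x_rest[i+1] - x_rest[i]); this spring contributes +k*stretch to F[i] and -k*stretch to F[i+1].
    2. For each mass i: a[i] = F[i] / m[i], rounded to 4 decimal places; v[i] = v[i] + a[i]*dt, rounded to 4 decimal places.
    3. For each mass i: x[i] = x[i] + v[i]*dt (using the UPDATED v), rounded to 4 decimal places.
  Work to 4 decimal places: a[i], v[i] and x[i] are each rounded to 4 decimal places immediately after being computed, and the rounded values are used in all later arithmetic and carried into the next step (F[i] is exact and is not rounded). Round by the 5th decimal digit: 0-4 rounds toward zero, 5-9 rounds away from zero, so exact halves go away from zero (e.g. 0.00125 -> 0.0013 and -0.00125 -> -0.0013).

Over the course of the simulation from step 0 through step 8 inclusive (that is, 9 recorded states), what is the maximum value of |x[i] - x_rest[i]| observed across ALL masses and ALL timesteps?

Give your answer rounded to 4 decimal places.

Answer: 2.0131

Derivation:
Step 0: x=[5.0000 5.0000] v=[0.0000 0.0000]
Step 1: x=[4.8125 5.1875] v=[-0.7500 0.7500]
Step 2: x=[4.4609 5.5391] v=[-1.4063 1.4063]
Step 3: x=[3.9892 6.0108] v=[-1.8868 1.8868]
Step 4: x=[3.4564 6.5437] v=[-2.1314 2.1314]
Step 5: x=[2.9290 7.0711] v=[-2.1096 2.1096]
Step 6: x=[2.4730 7.5271] v=[-1.8241 1.8241]
Step 7: x=[2.1454 7.8548] v=[-1.3106 1.3106]
Step 8: x=[1.9871 8.0131] v=[-0.6333 0.6333]
Max displacement = 2.0131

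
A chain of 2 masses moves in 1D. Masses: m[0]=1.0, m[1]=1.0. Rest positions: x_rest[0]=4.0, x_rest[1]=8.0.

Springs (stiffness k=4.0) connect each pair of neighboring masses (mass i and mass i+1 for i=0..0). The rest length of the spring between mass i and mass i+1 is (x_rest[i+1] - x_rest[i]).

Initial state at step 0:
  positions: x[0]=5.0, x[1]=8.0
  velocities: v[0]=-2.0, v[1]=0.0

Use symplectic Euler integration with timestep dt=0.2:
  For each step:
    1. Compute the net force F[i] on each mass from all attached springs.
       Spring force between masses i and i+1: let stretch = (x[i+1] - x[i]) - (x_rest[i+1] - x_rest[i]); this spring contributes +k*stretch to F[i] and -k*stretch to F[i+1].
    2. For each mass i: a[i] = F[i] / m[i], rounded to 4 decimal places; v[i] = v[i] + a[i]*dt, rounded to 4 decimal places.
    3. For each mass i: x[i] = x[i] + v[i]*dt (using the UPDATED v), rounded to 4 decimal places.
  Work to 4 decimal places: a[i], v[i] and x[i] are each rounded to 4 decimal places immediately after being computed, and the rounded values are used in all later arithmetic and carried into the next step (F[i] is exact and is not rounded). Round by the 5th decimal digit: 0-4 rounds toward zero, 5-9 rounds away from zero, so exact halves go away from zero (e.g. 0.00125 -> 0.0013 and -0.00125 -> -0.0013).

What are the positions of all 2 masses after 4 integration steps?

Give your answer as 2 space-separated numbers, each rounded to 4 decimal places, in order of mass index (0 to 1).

Answer: 2.9822 8.4178

Derivation:
Step 0: x=[5.0000 8.0000] v=[-2.0000 0.0000]
Step 1: x=[4.4400 8.1600] v=[-2.8000 0.8000]
Step 2: x=[3.8352 8.3648] v=[-3.0240 1.0240]
Step 3: x=[3.3151 8.4849] v=[-2.6003 0.6003]
Step 4: x=[2.9822 8.4178] v=[-1.6645 -0.3355]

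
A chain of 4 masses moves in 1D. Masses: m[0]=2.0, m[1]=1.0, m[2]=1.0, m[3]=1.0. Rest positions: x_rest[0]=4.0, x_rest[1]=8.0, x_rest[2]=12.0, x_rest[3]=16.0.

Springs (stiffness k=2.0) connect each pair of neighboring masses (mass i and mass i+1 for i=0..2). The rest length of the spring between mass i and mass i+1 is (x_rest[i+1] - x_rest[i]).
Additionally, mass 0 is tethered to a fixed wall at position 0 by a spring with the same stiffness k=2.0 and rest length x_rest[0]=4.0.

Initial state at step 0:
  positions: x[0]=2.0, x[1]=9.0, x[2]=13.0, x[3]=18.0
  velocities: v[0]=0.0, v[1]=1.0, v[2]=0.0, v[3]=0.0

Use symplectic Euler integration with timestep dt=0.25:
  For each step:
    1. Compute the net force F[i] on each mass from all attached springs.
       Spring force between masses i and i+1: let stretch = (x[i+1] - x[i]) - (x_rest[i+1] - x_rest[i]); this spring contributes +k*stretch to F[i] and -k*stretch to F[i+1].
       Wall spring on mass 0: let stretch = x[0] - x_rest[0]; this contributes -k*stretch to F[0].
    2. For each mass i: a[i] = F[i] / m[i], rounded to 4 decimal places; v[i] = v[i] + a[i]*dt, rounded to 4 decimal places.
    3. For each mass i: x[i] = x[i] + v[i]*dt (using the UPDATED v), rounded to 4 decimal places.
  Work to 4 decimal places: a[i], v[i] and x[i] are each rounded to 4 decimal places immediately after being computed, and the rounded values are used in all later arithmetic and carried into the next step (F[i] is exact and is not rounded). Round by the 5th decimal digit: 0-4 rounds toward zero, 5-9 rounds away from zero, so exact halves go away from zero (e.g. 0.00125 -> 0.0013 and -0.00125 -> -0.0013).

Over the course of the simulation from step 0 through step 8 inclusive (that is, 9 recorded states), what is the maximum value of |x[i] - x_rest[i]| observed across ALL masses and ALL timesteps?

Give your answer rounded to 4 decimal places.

Answer: 2.1128

Derivation:
Step 0: x=[2.0000 9.0000 13.0000 18.0000] v=[0.0000 1.0000 0.0000 0.0000]
Step 1: x=[2.3125 8.8750 13.1250 17.8750] v=[1.2500 -0.5000 0.5000 -0.5000]
Step 2: x=[2.8906 8.4609 13.3125 17.6563] v=[2.3125 -1.6563 0.7500 -0.8750]
Step 3: x=[3.6362 7.9570 13.4365 17.3946] v=[2.9824 -2.0157 0.4961 -1.0469]
Step 4: x=[4.4246 7.5979 13.3704 17.1381] v=[3.1536 -1.4364 -0.2646 -1.0260]
Step 5: x=[5.1348 7.5637 13.0537 16.9106] v=[2.8408 -0.1368 -1.2670 -0.9099]
Step 6: x=[5.6759 7.9122 12.5328 16.7010] v=[2.1643 1.3938 -2.0836 -0.8384]
Step 7: x=[6.0020 8.5587 11.9554 16.4704] v=[1.3044 2.5860 -2.3098 -0.9225]
Step 8: x=[6.1128 9.3102 11.5177 16.1754] v=[0.4431 3.0060 -1.7507 -1.1800]
Max displacement = 2.1128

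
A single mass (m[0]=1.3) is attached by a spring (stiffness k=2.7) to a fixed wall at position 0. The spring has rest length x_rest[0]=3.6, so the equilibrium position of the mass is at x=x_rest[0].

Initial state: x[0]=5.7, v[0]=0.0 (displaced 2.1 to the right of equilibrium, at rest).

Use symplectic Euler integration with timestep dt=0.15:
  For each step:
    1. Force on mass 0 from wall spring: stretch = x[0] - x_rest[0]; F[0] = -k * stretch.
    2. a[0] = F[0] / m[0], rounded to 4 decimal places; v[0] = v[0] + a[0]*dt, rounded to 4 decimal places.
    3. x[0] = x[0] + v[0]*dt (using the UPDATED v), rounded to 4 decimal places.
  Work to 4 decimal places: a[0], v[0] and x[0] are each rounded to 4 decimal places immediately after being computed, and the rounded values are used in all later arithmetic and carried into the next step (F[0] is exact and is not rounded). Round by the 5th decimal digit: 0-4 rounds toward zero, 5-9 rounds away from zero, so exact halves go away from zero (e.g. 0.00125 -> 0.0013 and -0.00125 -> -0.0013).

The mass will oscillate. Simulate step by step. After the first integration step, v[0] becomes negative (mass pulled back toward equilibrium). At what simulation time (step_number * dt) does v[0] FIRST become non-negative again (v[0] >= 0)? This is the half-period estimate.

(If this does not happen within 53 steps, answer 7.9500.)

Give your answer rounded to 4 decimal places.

Answer: 2.2500

Derivation:
Step 0: x=[5.7000] v=[0.0000]
Step 1: x=[5.6019] v=[-0.6542]
Step 2: x=[5.4102] v=[-1.2779]
Step 3: x=[5.1339] v=[-1.8418]
Step 4: x=[4.7859] v=[-2.3197]
Step 5: x=[4.3825] v=[-2.6892]
Step 6: x=[3.9426] v=[-2.9330]
Step 7: x=[3.4866] v=[-3.0397]
Step 8: x=[3.0359] v=[-3.0044]
Step 9: x=[2.6116] v=[-2.8287]
Step 10: x=[2.2335] v=[-2.5208]
Step 11: x=[1.9192] v=[-2.0951]
Step 12: x=[1.6835] v=[-1.5715]
Step 13: x=[1.5373] v=[-0.9744]
Step 14: x=[1.4875] v=[-0.3318]
Step 15: x=[1.5364] v=[0.3263]
First v>=0 after going negative at step 15, time=2.2500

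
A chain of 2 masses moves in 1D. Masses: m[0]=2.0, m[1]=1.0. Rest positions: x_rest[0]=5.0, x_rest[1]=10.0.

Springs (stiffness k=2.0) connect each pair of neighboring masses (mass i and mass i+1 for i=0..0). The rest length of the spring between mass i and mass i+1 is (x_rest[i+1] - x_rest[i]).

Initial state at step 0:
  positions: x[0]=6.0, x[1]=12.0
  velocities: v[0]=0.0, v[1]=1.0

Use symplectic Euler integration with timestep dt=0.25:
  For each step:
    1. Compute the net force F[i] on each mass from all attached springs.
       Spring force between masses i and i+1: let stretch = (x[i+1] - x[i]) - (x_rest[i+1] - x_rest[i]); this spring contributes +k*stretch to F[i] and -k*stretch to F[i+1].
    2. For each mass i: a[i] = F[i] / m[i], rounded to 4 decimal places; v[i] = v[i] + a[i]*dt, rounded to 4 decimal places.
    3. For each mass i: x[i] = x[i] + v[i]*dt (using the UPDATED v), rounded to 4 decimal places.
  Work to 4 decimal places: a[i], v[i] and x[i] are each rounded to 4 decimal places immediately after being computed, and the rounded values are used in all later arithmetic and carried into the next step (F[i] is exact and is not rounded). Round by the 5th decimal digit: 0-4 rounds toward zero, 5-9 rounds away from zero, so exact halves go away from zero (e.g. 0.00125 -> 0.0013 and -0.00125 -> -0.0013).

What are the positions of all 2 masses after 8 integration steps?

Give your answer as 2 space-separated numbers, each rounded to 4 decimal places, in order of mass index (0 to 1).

Step 0: x=[6.0000 12.0000] v=[0.0000 1.0000]
Step 1: x=[6.0625 12.1250] v=[0.2500 0.5000]
Step 2: x=[6.1914 12.1172] v=[0.5156 -0.0313]
Step 3: x=[6.3782 11.9937] v=[0.7471 -0.4942]
Step 4: x=[6.6035 11.7932] v=[0.9010 -0.8020]
Step 5: x=[6.8406 11.5690] v=[0.9484 -0.8969]
Step 6: x=[7.0607 11.3787] v=[0.8805 -0.7611]
Step 7: x=[7.2382 11.2737] v=[0.7100 -0.4201]
Step 8: x=[7.3554 11.2893] v=[0.4689 0.0622]

Answer: 7.3554 11.2893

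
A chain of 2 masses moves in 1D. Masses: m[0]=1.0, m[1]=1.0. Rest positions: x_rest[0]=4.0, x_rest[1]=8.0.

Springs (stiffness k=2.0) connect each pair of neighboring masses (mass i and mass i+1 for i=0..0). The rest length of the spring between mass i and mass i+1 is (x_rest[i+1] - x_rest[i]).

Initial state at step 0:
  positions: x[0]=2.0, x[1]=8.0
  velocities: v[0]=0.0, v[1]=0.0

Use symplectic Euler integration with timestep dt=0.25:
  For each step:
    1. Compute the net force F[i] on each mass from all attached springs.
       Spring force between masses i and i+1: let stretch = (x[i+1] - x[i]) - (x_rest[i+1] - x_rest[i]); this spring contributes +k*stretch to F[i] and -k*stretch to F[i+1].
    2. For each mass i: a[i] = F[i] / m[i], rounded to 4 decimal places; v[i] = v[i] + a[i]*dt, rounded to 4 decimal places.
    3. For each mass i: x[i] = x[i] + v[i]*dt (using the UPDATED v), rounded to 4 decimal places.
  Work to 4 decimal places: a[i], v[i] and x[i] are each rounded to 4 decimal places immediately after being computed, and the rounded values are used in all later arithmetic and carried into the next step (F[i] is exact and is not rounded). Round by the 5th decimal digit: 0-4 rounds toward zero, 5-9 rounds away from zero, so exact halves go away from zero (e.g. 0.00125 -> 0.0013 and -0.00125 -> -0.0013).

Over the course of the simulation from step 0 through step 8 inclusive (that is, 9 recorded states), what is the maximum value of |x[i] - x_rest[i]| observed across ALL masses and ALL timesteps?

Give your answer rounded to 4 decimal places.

Answer: 2.0222

Derivation:
Step 0: x=[2.0000 8.0000] v=[0.0000 0.0000]
Step 1: x=[2.2500 7.7500] v=[1.0000 -1.0000]
Step 2: x=[2.6875 7.3125] v=[1.7500 -1.7500]
Step 3: x=[3.2031 6.7969] v=[2.0625 -2.0625]
Step 4: x=[3.6680 6.3321] v=[1.8594 -1.8594]
Step 5: x=[3.9659 6.0342] v=[1.1915 -1.1915]
Step 6: x=[4.0223 5.9778] v=[0.2257 -0.2257]
Step 7: x=[3.8232 6.1770] v=[-0.7966 0.7966]
Step 8: x=[3.4183 6.5819] v=[-1.6197 1.6197]
Max displacement = 2.0222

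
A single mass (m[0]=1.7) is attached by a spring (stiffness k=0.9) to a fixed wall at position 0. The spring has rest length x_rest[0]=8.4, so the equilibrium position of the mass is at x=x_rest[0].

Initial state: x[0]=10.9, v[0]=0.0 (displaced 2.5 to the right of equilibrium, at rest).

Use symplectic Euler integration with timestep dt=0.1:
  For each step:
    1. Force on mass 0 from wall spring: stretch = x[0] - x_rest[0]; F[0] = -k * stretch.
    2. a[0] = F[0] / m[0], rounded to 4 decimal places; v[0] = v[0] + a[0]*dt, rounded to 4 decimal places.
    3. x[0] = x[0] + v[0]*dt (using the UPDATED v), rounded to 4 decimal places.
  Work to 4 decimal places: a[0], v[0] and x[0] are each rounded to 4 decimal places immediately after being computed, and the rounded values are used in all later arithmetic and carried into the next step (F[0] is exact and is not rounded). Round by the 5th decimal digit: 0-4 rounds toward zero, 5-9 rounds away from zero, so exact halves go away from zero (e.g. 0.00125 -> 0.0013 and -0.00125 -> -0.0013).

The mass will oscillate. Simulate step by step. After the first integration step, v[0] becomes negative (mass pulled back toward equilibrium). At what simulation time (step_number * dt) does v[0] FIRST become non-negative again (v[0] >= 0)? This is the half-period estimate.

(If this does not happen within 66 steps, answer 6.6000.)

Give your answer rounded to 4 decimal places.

Answer: 4.4000

Derivation:
Step 0: x=[10.9000] v=[0.0000]
Step 1: x=[10.8868] v=[-0.1324]
Step 2: x=[10.8604] v=[-0.2641]
Step 3: x=[10.8210] v=[-0.3944]
Step 4: x=[10.7687] v=[-0.5226]
Step 5: x=[10.7039] v=[-0.6480]
Step 6: x=[10.6269] v=[-0.7700]
Step 7: x=[10.5381] v=[-0.8879]
Step 8: x=[10.4380] v=[-1.0011]
Step 9: x=[10.3271] v=[-1.1090]
Step 10: x=[10.2060] v=[-1.2110]
Step 11: x=[10.0753] v=[-1.3066]
Step 12: x=[9.9358] v=[-1.3953]
Step 13: x=[9.7881] v=[-1.4766]
Step 14: x=[9.6331] v=[-1.5501]
Step 15: x=[9.4716] v=[-1.6154]
Step 16: x=[9.3044] v=[-1.6721]
Step 17: x=[9.1324] v=[-1.7200]
Step 18: x=[8.9565] v=[-1.7588]
Step 19: x=[8.7777] v=[-1.7883]
Step 20: x=[8.5969] v=[-1.8083]
Step 21: x=[8.4150] v=[-1.8187]
Step 22: x=[8.2331] v=[-1.8195]
Step 23: x=[8.0520] v=[-1.8107]
Step 24: x=[7.8728] v=[-1.7923]
Step 25: x=[7.6964] v=[-1.7644]
Step 26: x=[7.5237] v=[-1.7272]
Step 27: x=[7.3556] v=[-1.6808]
Step 28: x=[7.1931] v=[-1.6255]
Step 29: x=[7.0369] v=[-1.5616]
Step 30: x=[6.8880] v=[-1.4894]
Step 31: x=[6.7471] v=[-1.4094]
Step 32: x=[6.6149] v=[-1.3219]
Step 33: x=[6.4922] v=[-1.2274]
Step 34: x=[6.3796] v=[-1.1264]
Step 35: x=[6.2777] v=[-1.0194]
Step 36: x=[6.1870] v=[-0.9070]
Step 37: x=[6.1080] v=[-0.7898]
Step 38: x=[6.0412] v=[-0.6685]
Step 39: x=[5.9868] v=[-0.5436]
Step 40: x=[5.9452] v=[-0.4158]
Step 41: x=[5.9166] v=[-0.2858]
Step 42: x=[5.9012] v=[-0.1543]
Step 43: x=[5.8990] v=[-0.0220]
Step 44: x=[5.9100] v=[0.1104]
First v>=0 after going negative at step 44, time=4.4000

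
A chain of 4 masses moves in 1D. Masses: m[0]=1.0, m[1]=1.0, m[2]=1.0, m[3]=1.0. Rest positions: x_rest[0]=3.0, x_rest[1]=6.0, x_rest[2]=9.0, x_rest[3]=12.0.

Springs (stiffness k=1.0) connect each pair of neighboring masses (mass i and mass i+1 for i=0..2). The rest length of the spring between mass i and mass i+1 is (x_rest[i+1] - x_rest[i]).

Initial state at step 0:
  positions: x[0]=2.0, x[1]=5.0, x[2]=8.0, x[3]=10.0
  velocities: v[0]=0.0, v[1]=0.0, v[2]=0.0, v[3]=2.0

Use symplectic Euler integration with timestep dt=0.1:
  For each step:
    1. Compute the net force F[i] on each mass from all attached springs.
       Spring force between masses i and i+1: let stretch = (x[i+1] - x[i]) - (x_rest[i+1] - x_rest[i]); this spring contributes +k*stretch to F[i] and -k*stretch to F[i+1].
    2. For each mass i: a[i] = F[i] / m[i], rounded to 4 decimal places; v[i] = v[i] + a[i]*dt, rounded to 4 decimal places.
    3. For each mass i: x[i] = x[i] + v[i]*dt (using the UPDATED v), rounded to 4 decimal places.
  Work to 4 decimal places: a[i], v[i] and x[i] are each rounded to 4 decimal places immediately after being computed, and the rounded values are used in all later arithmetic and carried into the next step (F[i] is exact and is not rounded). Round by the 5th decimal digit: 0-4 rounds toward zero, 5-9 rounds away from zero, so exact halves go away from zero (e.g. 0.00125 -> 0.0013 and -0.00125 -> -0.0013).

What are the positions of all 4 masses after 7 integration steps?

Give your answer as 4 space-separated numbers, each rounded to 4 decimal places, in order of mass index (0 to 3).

Step 0: x=[2.0000 5.0000 8.0000 10.0000] v=[0.0000 0.0000 0.0000 2.0000]
Step 1: x=[2.0000 5.0000 7.9900 10.2100] v=[0.0000 0.0000 -0.1000 2.1000]
Step 2: x=[2.0000 4.9999 7.9723 10.4278] v=[0.0000 -0.0010 -0.1770 2.1780]
Step 3: x=[2.0000 4.9995 7.9494 10.6511] v=[0.0000 -0.0038 -0.2287 2.2325]
Step 4: x=[2.0000 4.9986 7.9241 10.8773] v=[-0.0001 -0.0088 -0.2535 2.2623]
Step 5: x=[2.0000 4.9970 7.8990 11.1040] v=[-0.0002 -0.0161 -0.2507 2.2670]
Step 6: x=[2.0000 4.9944 7.8770 11.3287] v=[-0.0005 -0.0256 -0.2204 2.2465]
Step 7: x=[1.9999 4.9907 7.8607 11.5488] v=[-0.0011 -0.0368 -0.1635 2.2013]

Answer: 1.9999 4.9907 7.8607 11.5488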